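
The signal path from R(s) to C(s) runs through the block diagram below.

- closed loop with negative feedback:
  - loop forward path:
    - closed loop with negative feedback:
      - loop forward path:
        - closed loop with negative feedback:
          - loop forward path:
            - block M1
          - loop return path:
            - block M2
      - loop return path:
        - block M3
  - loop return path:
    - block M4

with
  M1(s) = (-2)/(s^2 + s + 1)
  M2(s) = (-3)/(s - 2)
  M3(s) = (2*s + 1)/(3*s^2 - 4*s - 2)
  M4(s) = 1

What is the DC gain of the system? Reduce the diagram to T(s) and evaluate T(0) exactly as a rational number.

Reducing step by step:

Step 1 - reduce the feedback loop with forward M1 and return M2 -> (4 - 2*s)/(s^3 - s^2 - s + 4)
Step 2 - feedback reduction of [M1/(1+M1*M2)], M3 -> (-6*s^3 + 20*s^2 - 12*s - 8)/(3*s^5 - 7*s^4 - s^3 + 14*s^2 - 8*s - 4)
Step 3 - reduce the feedback loop with forward [[M1/(1+M1*M2)]/(1+[M1/(1+M1*M2)]*M3)] and return M4 -> (-6*s^3 + 20*s^2 - 12*s - 8)/(3*s^5 - 7*s^4 - 7*s^3 + 34*s^2 - 20*s - 12)
DC gain: substitute s = 0 into T(s) from step 3: T(0) = -8/(-12) = 2/3.

Answer: 2/3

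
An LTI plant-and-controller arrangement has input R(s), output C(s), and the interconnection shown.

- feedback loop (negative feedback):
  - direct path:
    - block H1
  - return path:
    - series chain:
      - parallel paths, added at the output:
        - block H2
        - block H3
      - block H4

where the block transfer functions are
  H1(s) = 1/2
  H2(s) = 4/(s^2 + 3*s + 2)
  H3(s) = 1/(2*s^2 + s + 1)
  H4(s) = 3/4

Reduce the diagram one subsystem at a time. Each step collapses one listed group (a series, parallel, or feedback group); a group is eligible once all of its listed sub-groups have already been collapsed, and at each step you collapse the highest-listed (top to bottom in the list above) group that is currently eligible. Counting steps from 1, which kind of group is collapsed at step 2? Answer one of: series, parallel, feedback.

The answer is series.

Reasoning:
Step 1: add H2, H3 (parallel)
Step 2: series reduction of (H2+H3), H4
Step 3: collapse the loop (H1 forward, ((H2+H3)*H4) return)
Step 2: series.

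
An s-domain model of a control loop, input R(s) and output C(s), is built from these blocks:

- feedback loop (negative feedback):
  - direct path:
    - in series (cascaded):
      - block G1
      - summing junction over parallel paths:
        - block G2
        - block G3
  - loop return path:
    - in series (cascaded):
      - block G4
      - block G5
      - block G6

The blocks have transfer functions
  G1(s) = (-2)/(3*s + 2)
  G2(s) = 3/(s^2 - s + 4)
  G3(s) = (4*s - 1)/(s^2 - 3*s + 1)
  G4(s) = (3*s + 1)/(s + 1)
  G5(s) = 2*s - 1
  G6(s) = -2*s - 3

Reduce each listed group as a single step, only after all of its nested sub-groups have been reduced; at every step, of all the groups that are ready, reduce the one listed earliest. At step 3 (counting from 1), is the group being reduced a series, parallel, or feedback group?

[1] reduce the parallel group G2, G3
[2] combine G1, (G2+G3) in series
[3] cascade G4, G5, G6
[4] feedback reduction of (G1*(G2+G3)), (G4*G5*G6)
So the answer for step 3 is series.

Therefore the answer is series.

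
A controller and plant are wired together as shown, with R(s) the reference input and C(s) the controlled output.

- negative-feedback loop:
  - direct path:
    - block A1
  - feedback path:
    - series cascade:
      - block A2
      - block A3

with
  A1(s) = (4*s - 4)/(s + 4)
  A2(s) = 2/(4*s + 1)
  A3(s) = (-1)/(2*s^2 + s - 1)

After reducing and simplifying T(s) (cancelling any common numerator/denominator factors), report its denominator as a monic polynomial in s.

(1) cascade A2, A3, giving (-2)/(8*s^3 + 6*s^2 - 3*s - 1)
(2) collapse the loop (A1 forward, (A2*A3) return), giving (32*s^4 - 8*s^3 - 36*s^2 + 8*s + 4)/(8*s^4 + 38*s^3 + 21*s^2 - 21*s + 4)
The result of step 2 is T(s) in lowest terms. Its denominator has leading coefficient 8; dividing the denominator through by 8 makes it monic.

Final answer: s^4 + 19*s^3/4 + 21*s^2/8 - 21*s/8 + 1/2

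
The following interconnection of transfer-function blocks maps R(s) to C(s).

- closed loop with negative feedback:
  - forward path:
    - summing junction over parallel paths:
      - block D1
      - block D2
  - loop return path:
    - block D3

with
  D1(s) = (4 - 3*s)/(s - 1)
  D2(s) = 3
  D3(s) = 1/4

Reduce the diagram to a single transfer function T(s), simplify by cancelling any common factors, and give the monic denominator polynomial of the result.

Answer: s - 3/4

Working:
Step 1. sum the parallel branches D1, D2 gives 1/(s - 1)
Step 2. collapse the loop ((D1+D2) forward, D3 return) gives 4/(4*s - 3)
The result of step 2 is T(s) in lowest terms. Its denominator has leading coefficient 4; dividing the denominator through by 4 makes it monic.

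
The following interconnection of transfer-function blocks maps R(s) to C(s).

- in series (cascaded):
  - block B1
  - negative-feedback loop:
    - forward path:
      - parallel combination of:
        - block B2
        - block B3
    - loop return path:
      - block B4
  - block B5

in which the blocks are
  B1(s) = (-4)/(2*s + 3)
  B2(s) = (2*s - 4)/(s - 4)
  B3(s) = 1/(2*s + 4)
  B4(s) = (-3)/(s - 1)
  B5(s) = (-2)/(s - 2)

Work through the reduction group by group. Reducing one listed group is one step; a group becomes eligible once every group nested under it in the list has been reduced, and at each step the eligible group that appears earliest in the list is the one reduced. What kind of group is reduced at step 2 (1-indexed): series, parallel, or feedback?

1. reduce the parallel group B2, B3
2. collapse the loop ((B2+B3) forward, B4 return)
3. multiply B1, [(B2+B3)/(1+(B2+B3)*B4)], B5 (series)
So the answer for step 2 is feedback.

Answer: feedback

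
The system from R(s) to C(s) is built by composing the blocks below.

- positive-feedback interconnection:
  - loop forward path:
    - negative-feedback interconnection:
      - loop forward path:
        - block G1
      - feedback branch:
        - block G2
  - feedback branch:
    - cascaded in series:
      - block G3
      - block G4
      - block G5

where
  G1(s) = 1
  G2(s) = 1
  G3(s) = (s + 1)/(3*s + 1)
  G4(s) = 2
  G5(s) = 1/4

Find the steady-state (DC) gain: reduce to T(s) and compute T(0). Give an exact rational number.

1. feedback reduction of G1, G2 -> 1/2
2. cascade G3, G4, G5 -> (s + 1)/(6*s + 2)
3. apply the feedback formula to [G1/(1+G1*G2)], (G3*G4*G5) -> (6*s + 2)/(11*s + 3)
That last expression is T(s); at s = 0 only the constant terms survive, so T(0) = 2/3.

Therefore the answer is 2/3.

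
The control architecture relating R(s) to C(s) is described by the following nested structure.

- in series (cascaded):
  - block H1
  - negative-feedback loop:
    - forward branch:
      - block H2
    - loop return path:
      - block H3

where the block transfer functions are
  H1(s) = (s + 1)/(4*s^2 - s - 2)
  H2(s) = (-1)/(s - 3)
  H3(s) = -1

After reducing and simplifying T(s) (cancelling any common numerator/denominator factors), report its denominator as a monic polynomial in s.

Step 1: close the feedback loop around H2, H3 gives (-1)/(s - 2)
Step 2: series reduction of H1, [H2/(1+H2*H3)] gives (-s - 1)/(4*s^3 - 9*s^2 + 4)
No further cancellation is possible in the step-2 result, so that is T(s). Its denominator becomes monic after dividing by the leading coefficient 4.

Therefore the answer is s^3 - 9*s^2/4 + 1.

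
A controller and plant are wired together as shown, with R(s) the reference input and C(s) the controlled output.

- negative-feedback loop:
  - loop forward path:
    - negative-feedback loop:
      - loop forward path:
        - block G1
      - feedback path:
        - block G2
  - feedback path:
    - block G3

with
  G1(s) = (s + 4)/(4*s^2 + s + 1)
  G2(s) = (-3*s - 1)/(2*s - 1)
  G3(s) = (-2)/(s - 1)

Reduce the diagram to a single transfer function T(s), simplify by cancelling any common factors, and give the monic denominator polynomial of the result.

Step 1. close the feedback loop around G1, G2 -> (2*s^2 + 7*s - 4)/(8*s^3 - 5*s^2 - 12*s - 5)
Step 2. close the feedback loop around [G1/(1+G1*G2)], G3 -> (2*s^3 + 5*s^2 - 11*s + 4)/(8*s^4 - 13*s^3 - 11*s^2 - 7*s + 13)
T(s) is the step-2 result (common factors already cancelled). Leading coefficient of the denominator: 8. Divide through by 8 for the monic polynomial.

Answer: s^4 - 13*s^3/8 - 11*s^2/8 - 7*s/8 + 13/8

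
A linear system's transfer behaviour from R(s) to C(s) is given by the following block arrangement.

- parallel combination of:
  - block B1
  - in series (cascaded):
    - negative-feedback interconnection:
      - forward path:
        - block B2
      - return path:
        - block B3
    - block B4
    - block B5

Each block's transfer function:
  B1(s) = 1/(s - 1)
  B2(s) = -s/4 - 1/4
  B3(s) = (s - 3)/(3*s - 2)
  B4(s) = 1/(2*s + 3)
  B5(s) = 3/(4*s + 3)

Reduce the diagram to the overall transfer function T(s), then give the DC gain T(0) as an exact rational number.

1. close the feedback loop around B2, B3, giving (3*s^2 + s - 2)/(s^2 - 14*s + 5)
2. combine [B2/(1+B2*B3)], B4, B5 in series, giving (9*s^2 + 3*s - 6)/(8*s^4 - 94*s^3 - 203*s^2 - 36*s + 45)
3. add B1, ([B2/(1+B2*B3)]*B4*B5) (parallel), giving (8*s^4 - 85*s^3 - 209*s^2 - 45*s + 51)/(8*s^5 - 102*s^4 - 109*s^3 + 167*s^2 + 81*s - 45)
The step-3 result is T(s). Setting s = 0: T(0) = 51/(-45) = -17/15.

Therefore the answer is -17/15.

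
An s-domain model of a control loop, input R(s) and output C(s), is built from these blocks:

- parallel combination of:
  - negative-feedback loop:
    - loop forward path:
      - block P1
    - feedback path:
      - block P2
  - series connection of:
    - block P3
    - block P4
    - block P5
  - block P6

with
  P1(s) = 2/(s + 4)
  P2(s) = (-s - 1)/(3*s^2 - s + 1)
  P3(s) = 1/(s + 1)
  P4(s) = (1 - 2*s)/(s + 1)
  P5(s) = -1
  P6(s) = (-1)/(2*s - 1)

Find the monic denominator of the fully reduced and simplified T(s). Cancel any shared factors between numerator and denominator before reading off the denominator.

1. reduce the feedback loop with forward P1 and return P2 -> (6*s^2 - 2*s + 2)/(3*s^3 + 11*s^2 - 5*s + 2)
2. cascade P3, P4, P5 -> (2*s - 1)/(s^2 + 2*s + 1)
3. add [P1/(1+P1*P2)], (P3*P4*P5), P6 (parallel) -> (21*s^5 + 29*s^4 - 83*s^3 + 36*s^2 - 10*s - 2)/(6*s^6 + 31*s^5 + 23*s^4 - 14*s^3 - 5*s^2 + 5*s - 2)
Step 3 gives the fully reduced T(s), with no common factor left to cancel. The denominator's leading coefficient is 6, so divide each of its coefficients by 6 to get the monic form.

Answer: s^6 + 31*s^5/6 + 23*s^4/6 - 7*s^3/3 - 5*s^2/6 + 5*s/6 - 1/3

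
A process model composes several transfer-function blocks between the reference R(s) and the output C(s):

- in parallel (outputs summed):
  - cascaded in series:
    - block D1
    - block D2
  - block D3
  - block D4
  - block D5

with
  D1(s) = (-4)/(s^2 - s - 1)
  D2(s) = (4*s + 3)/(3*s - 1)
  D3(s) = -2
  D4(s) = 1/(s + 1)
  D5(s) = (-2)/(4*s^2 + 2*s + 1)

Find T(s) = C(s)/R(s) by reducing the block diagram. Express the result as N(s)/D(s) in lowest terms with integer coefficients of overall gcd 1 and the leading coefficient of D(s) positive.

[1] series reduction of D1, D2 gives (-16*s - 12)/(3*s^3 - 4*s^2 - 2*s + 1)
[2] parallel reduction of (D1*D2), D3, D4, D5: this yields T(s), and no further normalization is needed

Therefore the answer is (-24*s^6 + 8*s^5 - 34*s^4 - 121*s^3 - 104*s^2 - 52*s - 15)/(12*s^6 + 2*s^5 - 23*s^4 - 17*s^3 - 4*s^2 + s + 1).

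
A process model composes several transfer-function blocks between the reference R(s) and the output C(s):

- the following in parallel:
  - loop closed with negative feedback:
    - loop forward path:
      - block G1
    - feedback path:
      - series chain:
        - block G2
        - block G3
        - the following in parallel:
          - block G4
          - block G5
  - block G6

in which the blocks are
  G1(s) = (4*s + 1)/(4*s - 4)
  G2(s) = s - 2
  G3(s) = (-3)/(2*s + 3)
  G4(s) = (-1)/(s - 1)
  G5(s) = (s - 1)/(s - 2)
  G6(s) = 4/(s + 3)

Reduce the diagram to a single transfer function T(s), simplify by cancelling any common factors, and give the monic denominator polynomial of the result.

Reducing step by step:

Step 1: sum the parallel branches G4, G5 = (s^2 - 3*s + 3)/(s^2 - 3*s + 2)
Step 2: multiply G2, G3, (G4+G5) (series) = (-3*s^2 + 9*s - 9)/(2*s^2 + s - 3)
Step 3: collapse the loop (G1 forward, (G2*G3*(G4+G5)) return) = (-8*s^3 - 6*s^2 + 11*s + 3)/(4*s^3 - 29*s^2 + 43*s - 3)
Step 4: add [G1/(1+G1*(G2*G3*(G4+G5)))], G6 (parallel) = (-8*s^4 - 14*s^3 - 123*s^2 + 208*s - 3)/(4*s^4 - 17*s^3 - 44*s^2 + 126*s - 9)
No further cancellation is possible in the step-4 result, so that is T(s). Its denominator becomes monic after dividing by the leading coefficient 4.

Answer: s^4 - 17*s^3/4 - 11*s^2 + 63*s/2 - 9/4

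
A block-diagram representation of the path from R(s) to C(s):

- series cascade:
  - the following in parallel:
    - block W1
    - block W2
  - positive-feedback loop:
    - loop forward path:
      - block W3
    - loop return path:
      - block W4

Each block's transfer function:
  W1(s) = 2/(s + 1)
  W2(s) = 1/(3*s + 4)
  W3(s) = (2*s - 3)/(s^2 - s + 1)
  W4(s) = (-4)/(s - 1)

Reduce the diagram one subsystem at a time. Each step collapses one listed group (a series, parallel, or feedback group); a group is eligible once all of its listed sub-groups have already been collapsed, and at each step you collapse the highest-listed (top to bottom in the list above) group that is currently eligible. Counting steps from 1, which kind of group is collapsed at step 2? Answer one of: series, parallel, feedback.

1. reduce the parallel group W1, W2
2. collapse the loop (W3 forward, W4 return)
3. series reduction of (W1+W2), [W3/(1-W3*W4)]
So the answer for step 2 is feedback.

Therefore the answer is feedback.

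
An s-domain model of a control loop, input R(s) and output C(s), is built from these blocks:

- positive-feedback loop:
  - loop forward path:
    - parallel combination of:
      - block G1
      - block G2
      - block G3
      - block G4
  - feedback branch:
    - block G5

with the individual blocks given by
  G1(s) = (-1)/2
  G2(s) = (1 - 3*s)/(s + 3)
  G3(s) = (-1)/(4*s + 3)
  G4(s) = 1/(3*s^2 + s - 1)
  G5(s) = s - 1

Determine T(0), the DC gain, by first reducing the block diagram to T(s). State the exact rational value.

Reducing step by step:

Step 1. combine G1, G2, G3, G4 in parallel = (-84*s^4 - 109*s^3 - 18*s^2 + 48*s + 27)/(24*s^4 + 98*s^3 + 76*s^2 - 12*s - 18)
Step 2. feedback reduction of (G1+G2+G3+G4), G5 = (-84*s^4 - 109*s^3 - 18*s^2 + 48*s + 27)/(84*s^5 + 49*s^4 + 7*s^3 + 10*s^2 + 9*s + 9)
Step 2 gives the overall T(s). Then T(0) = 27/9 = 3.

Answer: 3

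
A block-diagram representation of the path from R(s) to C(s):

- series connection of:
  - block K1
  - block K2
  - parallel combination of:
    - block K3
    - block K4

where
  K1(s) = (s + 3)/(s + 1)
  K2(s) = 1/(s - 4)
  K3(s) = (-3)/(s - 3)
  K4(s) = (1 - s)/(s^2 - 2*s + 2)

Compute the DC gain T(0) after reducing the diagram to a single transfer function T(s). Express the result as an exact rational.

First reduce the diagram to T(s).

Step 1: sum the parallel branches K3, K4 = (-4*s^2 + 10*s - 9)/(s^3 - 5*s^2 + 8*s - 6)
Step 2: reduce the series chain K1, K2, (K3+K4) = (-4*s^3 - 2*s^2 + 21*s - 27)/(s^5 - 8*s^4 + 19*s^3 - 10*s^2 - 14*s + 24)
Step 2 gives the overall T(s). Then T(0) = -27/24 = -9/8.

Answer: -9/8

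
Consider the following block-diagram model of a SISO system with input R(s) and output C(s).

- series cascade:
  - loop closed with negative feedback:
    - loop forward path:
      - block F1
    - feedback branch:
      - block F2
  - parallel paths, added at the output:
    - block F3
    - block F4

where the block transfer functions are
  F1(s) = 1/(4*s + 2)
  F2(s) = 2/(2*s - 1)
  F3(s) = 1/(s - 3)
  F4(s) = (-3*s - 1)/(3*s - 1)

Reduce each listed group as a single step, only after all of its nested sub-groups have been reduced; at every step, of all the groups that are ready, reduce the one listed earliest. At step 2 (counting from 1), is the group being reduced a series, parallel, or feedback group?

Reducing step by step:

(1) close the feedback loop around F1, F2
(2) add F3, F4 (parallel)
(3) combine [F1/(1+F1*F2)], (F3+F4) in series
The group at step 2 is a parallel group.

Answer: parallel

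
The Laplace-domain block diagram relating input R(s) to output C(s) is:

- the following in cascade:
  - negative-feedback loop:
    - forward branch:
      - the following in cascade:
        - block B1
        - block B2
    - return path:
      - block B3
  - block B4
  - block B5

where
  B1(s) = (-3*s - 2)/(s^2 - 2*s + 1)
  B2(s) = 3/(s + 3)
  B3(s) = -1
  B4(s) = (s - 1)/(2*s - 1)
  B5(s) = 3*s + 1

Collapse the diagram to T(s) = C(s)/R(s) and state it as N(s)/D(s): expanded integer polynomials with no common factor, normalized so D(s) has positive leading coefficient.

Step 1 - combine B1, B2 in series; result (-9*s - 6)/(s^3 + s^2 - 5*s + 3)
Step 2 - close the feedback loop around (B1*B2), B3; result (-9*s - 6)/(s^3 + s^2 + 4*s + 9)
Step 3 - series reduction of [(B1*B2)/(1+(B1*B2)*B3)], B4, B5, which is the overall transfer function T(s) = C(s)/R(s) in lowest terms

Therefore the answer is (-27*s^3 + 21*s + 6)/(2*s^4 + s^3 + 7*s^2 + 14*s - 9).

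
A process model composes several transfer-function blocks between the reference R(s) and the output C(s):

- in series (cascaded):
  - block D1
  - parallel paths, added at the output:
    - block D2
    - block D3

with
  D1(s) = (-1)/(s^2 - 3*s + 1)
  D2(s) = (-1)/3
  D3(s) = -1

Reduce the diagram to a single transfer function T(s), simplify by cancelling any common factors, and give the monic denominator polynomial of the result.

1. reduce the parallel group D2, D3, giving (-4)/3
2. reduce the series chain D1, (D2+D3), giving 4/(3*s^2 - 9*s + 3)
That last expression is T(s), already simplified. Scaling its denominator by 1/3 (the reciprocal of the leading coefficient) yields the monic denominator.

Answer: s^2 - 3*s + 1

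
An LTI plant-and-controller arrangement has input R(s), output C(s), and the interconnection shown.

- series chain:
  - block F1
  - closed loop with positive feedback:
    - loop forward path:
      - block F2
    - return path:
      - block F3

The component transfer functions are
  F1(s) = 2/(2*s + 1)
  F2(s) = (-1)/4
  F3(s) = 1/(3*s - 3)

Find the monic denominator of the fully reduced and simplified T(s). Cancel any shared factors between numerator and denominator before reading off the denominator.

Step 1. reduce the feedback loop with forward F2 and return F3 = (3 - 3*s)/(12*s - 11)
Step 2. series reduction of F1, [F2/(1-F2*F3)] = (6 - 6*s)/(24*s^2 - 10*s - 11)
The result of step 2 is T(s) in lowest terms. Its denominator has leading coefficient 24; dividing the denominator through by 24 makes it monic.

Answer: s^2 - 5*s/12 - 11/24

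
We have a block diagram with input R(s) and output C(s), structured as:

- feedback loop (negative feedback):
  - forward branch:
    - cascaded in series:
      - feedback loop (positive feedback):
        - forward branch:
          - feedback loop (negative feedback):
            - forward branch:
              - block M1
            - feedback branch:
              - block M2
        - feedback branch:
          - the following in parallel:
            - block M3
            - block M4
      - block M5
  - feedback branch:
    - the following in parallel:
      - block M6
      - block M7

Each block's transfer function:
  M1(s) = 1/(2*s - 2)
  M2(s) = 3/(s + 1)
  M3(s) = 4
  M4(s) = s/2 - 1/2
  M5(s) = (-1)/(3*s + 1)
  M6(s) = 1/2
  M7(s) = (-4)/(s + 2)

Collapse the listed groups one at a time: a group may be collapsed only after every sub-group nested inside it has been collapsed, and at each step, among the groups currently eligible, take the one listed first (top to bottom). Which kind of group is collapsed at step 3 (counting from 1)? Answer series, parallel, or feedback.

1. reduce the feedback loop with forward M1 and return M2
2. combine M3, M4 in parallel
3. reduce the feedback loop with forward [M1/(1+M1*M2)] and return (M3+M4)
4. series reduction of [[M1/(1+M1*M2)]/(1-[M1/(1+M1*M2)]*(M3+M4))], M5
5. combine M6, M7 in parallel
6. reduce the feedback loop with forward ([[M1/(1+M1*M2)]/(1-[M1/(1+M1*M2)]*(M3+M4))]*M5) and return (M6+M7)
Step 3 collapses a feedback group.

Therefore the answer is feedback.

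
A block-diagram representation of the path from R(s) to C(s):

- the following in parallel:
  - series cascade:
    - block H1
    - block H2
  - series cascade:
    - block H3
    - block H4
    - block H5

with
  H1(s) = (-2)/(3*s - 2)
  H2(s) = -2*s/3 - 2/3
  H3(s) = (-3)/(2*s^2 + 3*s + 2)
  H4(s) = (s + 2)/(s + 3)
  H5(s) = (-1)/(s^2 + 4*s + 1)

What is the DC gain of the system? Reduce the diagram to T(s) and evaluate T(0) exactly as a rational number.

First reduce the diagram to T(s).

1. combine H1, H2 in series gives (4*s + 4)/(9*s - 6)
2. multiply H3, H4, H5 (series) gives (3*s + 6)/(2*s^5 + 17*s^4 + 49*s^3 + 59*s^2 + 35*s + 6)
3. sum the parallel branches (H1*H2), (H3*H4*H5) gives (8*s^6 + 76*s^5 + 264*s^4 + 432*s^3 + 403*s^2 + 200*s - 12)/(18*s^6 + 141*s^5 + 339*s^4 + 237*s^3 - 39*s^2 - 156*s - 36)
Evaluating the step-3 result (the overall T(s)) at s = 0 gives T(0) = -12/(-36) = 1/3.

Answer: 1/3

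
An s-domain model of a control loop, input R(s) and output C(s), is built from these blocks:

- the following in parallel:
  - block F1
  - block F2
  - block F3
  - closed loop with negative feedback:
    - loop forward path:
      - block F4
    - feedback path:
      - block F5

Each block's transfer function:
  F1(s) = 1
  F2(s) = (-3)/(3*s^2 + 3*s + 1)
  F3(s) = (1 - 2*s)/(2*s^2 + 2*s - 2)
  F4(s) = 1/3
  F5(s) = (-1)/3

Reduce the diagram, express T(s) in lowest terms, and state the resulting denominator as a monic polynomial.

The answer is s^4 + 2*s^3 + s^2/3 - 2*s/3 - 1/3.

Reasoning:
Step 1 - close the feedback loop around F4, F5, giving 3/8
Step 2 - add F1, F2, F3, [F4/(1+F4*F5)] (parallel), giving (33*s^4 + 42*s^3 - 25*s^2 - 42*s + 17)/(24*s^4 + 48*s^3 + 8*s^2 - 16*s - 8)
No further cancellation is possible in the step-2 result, so that is T(s). Its denominator becomes monic after dividing by the leading coefficient 24.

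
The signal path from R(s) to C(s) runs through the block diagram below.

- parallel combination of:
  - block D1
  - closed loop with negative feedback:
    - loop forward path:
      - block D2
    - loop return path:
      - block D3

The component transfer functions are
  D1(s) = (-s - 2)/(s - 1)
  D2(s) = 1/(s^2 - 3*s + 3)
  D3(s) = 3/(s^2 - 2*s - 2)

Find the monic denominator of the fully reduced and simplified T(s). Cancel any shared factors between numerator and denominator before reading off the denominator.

First reduce the diagram to T(s).

Step 1. reduce the feedback loop with forward D2 and return D3; result (s^2 - 2*s - 2)/(s^4 - 5*s^3 + 7*s^2 - 3)
Step 2. reduce the parallel group D1, [D2/(1+D2*D3)]; result (-s^4 + 2*s^3 + 6*s^2 - 11*s - 8)/(s^4 - 5*s^3 + 7*s^2 - 3)
The result of step 2 is T(s) in lowest terms. Its denominator already has leading coefficient 1, so it is monic as it stands.

Answer: s^4 - 5*s^3 + 7*s^2 - 3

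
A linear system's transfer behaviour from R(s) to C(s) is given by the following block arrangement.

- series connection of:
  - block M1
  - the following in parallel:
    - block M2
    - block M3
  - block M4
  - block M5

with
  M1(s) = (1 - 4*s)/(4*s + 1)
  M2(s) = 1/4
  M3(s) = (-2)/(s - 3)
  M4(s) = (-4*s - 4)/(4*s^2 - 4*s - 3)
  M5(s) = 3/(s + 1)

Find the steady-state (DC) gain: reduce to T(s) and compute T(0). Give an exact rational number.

First reduce the diagram to T(s).

(1) parallel reduction of M2, M3; result (s - 11)/(4*s - 12)
(2) combine M1, (M2+M3), M4, M5 in series; result (12*s^2 - 135*s + 33)/(16*s^4 - 60*s^3 + 20*s^2 + 45*s + 9)
Evaluating the step-2 result (the overall T(s)) at s = 0 gives T(0) = 33/9 = 11/3.

Answer: 11/3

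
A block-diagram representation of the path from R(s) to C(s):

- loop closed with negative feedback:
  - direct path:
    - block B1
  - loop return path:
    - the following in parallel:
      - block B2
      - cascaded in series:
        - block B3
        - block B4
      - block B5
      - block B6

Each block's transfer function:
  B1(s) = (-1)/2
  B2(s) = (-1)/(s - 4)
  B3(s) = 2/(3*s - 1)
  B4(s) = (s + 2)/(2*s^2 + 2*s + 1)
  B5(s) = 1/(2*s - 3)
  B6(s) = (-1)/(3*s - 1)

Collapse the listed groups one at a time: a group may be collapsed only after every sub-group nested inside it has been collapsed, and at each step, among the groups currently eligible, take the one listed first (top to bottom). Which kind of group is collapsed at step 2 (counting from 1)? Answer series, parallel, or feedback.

Step 1: multiply B3, B4 (series)
Step 2: parallel reduction of B2, (B3*B4), B5, B6
Step 3: reduce the feedback loop with forward B1 and return (B2+(B3*B4)+B5+B6)
Step 2: parallel.

Therefore the answer is parallel.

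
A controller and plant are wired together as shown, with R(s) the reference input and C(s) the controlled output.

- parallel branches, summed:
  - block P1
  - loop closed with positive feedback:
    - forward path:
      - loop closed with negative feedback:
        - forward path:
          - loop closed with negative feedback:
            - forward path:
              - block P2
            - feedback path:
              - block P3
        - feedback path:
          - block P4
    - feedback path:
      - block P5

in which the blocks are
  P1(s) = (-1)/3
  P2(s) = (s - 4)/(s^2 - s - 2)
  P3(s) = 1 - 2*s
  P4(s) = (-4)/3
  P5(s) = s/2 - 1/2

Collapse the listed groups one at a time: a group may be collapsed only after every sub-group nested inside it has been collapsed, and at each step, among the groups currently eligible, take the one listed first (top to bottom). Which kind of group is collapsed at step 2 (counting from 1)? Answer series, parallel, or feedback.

Reducing step by step:

Step 1 - reduce the feedback loop with forward P2 and return P3
Step 2 - reduce the feedback loop with forward [P2/(1+P2*P3)] and return P4
Step 3 - reduce the feedback loop with forward [[P2/(1+P2*P3)]/(1+[P2/(1+P2*P3)]*P4)] and return P5
Step 4 - sum the parallel branches P1, [[[P2/(1+P2*P3)]/(1+[P2/(1+P2*P3)]*P4)]/(1-[[P2/(1+P2*P3)]/(1+[P2/(1+P2*P3)]*P4)]*P5)]
Step 2 collapses a feedback group.

Answer: feedback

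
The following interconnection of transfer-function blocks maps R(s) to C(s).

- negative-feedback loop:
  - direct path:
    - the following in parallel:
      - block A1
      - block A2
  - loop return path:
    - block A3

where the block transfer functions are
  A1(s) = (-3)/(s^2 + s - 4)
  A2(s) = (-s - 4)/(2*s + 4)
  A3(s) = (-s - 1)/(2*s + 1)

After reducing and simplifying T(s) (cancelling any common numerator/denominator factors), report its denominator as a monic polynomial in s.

Step 1: reduce the parallel group A1, A2, giving (-s^3 - 5*s^2 - 6*s + 4)/(2*s^3 + 6*s^2 - 4*s - 16)
Step 2: reduce the feedback loop with forward (A1+A2) and return A3, giving (-2*s^4 - 11*s^3 - 17*s^2 + 2*s + 4)/(5*s^4 + 20*s^3 + 9*s^2 - 34*s - 20)
Step 2 gives the fully reduced T(s), with no common factor left to cancel. The denominator's leading coefficient is 5, so divide each of its coefficients by 5 to get the monic form.

Hence the answer: s^4 + 4*s^3 + 9*s^2/5 - 34*s/5 - 4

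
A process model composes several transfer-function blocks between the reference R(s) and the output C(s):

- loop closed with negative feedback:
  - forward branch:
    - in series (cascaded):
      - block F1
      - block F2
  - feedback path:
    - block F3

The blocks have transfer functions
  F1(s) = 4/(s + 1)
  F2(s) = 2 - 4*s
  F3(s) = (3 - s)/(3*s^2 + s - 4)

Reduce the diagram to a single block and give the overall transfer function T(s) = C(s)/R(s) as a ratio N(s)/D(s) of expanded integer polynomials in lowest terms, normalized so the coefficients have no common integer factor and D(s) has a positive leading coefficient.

First reduce the diagram to T(s).

[1] reduce the series chain F1, F2: (8 - 16*s)/(s + 1)
[2] collapse the loop ((F1*F2) forward, F3 return): this yields T(s), and no further normalization is needed

Answer: (-48*s^3 + 8*s^2 + 72*s - 32)/(3*s^3 + 20*s^2 - 59*s + 20)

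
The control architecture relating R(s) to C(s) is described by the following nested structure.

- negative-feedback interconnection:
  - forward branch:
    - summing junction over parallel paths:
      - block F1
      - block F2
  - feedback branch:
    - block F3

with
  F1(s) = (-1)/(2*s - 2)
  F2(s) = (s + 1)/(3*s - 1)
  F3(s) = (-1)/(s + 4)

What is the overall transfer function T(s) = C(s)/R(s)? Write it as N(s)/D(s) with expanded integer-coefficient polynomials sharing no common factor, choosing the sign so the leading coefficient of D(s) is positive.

Step 1. add F1, F2 (parallel) gives (2*s^2 - 3*s - 1)/(6*s^2 - 8*s + 2)
Step 2. apply the feedback formula to (F1+F2), F3, giving the overall T(s)

Final answer: (2*s^3 + 5*s^2 - 13*s - 4)/(6*s^3 + 14*s^2 - 27*s + 9)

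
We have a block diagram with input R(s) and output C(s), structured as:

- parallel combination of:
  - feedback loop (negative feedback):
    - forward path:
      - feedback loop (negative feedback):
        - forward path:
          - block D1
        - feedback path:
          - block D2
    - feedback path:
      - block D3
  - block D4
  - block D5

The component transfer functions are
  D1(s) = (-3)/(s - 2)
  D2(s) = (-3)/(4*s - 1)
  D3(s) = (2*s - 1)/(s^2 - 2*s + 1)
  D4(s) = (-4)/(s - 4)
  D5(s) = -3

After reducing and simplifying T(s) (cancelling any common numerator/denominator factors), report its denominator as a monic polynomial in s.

Answer: s^5 - 33*s^4/4 + 77*s^3/4 - 49*s^2/4 + 15*s - 8

Working:
1. collapse the loop (D1 forward, D2 return) gives (3 - 12*s)/(4*s^2 - 9*s + 11)
2. close the feedback loop around [D1/(1+D1*D2)], D3 gives (-12*s^3 + 27*s^2 - 18*s + 3)/(4*s^4 - 17*s^3 + 9*s^2 - 13*s + 8)
3. sum the parallel branches [[D1/(1+D1*D2)]/(1+[D1/(1+D1*D2)]*D3)], D4, D5 gives (-12*s^5 + 71*s^4 - 88*s^3 - 15*s^2 - 53*s + 52)/(4*s^5 - 33*s^4 + 77*s^3 - 49*s^2 + 60*s - 32)
T(s) is the step-3 result (common factors already cancelled). Leading coefficient of the denominator: 4. Divide through by 4 for the monic polynomial.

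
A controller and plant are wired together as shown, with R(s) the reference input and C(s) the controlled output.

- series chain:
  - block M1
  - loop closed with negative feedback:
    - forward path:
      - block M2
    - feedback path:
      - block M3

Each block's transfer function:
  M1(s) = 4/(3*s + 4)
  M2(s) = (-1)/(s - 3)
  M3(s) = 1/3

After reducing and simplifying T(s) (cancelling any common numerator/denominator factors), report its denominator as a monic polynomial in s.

Answer: s^2 - 2*s - 40/9

Working:
Step 1. close the feedback loop around M2, M3, giving (-3)/(3*s - 10)
Step 2. combine M1, [M2/(1+M2*M3)] in series, giving (-12)/(9*s^2 - 18*s - 40)
No further cancellation is possible in the step-2 result, so that is T(s). Its denominator becomes monic after dividing by the leading coefficient 9.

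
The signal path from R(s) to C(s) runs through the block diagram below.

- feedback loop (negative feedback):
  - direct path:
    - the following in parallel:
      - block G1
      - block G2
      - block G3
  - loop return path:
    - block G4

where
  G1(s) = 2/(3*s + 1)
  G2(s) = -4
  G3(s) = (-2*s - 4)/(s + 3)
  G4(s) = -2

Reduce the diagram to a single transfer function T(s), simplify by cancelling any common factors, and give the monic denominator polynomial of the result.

First reduce the diagram to T(s).

Step 1. parallel reduction of G1, G2, G3 -> (-18*s^2 - 52*s - 10)/(3*s^2 + 10*s + 3)
Step 2. collapse the loop ((G1+G2+G3) forward, G4 return) -> (-18*s^2 - 52*s - 10)/(39*s^2 + 114*s + 23)
T(s) is the step-2 result (common factors already cancelled). Leading coefficient of the denominator: 39. Divide through by 39 for the monic polynomial.

Answer: s^2 + 38*s/13 + 23/39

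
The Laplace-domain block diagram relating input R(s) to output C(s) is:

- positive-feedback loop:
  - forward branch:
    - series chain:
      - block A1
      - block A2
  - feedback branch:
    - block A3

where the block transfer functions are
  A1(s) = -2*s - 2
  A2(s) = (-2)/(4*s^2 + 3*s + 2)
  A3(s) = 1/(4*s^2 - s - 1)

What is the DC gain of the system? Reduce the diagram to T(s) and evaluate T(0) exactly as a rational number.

Step 1: cascade A1, A2 gives (4*s + 4)/(4*s^2 + 3*s + 2)
Step 2: collapse the loop ((A1*A2) forward, A3 return) gives (16*s^3 + 12*s^2 - 8*s - 4)/(16*s^4 + 8*s^3 + s^2 - 9*s - 6)
Evaluating the step-2 result (the overall T(s)) at s = 0 gives T(0) = -4/(-6) = 2/3.

Answer: 2/3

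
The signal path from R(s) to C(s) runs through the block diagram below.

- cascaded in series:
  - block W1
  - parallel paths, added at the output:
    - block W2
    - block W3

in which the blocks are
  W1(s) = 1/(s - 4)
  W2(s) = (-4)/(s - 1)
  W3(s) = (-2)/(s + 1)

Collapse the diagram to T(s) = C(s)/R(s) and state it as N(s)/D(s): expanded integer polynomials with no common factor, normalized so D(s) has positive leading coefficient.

1. add W2, W3 (parallel), giving (-6*s - 2)/(s^2 - 1)
2. multiply W1, (W2+W3) (series), which is the overall transfer function T(s) = C(s)/R(s) in lowest terms

Answer: (-6*s - 2)/(s^3 - 4*s^2 - s + 4)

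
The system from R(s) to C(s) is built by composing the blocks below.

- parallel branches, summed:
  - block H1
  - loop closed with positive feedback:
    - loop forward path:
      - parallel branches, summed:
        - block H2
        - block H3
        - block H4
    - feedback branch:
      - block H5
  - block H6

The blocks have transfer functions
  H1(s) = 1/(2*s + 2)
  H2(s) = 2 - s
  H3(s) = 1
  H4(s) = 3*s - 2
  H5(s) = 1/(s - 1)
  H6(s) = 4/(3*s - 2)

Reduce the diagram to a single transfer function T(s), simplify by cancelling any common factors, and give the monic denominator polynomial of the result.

Reducing step by step:

1. combine H2, H3, H4 in parallel gives 2*s + 1
2. close the feedback loop around (H2+H3+H4), H5 gives (-2*s^2 + s + 1)/(s + 2)
3. sum the parallel branches H1, [(H2+H3+H4)/(1-(H2+H3+H4)*H5)], H6 gives (-12*s^4 + 2*s^3 + 27*s^2 + 26*s + 8)/(6*s^3 + 14*s^2 - 8)
Step 3 gives the fully reduced T(s), with no common factor left to cancel. The denominator's leading coefficient is 6, so divide each of its coefficients by 6 to get the monic form.

Answer: s^3 + 7*s^2/3 - 4/3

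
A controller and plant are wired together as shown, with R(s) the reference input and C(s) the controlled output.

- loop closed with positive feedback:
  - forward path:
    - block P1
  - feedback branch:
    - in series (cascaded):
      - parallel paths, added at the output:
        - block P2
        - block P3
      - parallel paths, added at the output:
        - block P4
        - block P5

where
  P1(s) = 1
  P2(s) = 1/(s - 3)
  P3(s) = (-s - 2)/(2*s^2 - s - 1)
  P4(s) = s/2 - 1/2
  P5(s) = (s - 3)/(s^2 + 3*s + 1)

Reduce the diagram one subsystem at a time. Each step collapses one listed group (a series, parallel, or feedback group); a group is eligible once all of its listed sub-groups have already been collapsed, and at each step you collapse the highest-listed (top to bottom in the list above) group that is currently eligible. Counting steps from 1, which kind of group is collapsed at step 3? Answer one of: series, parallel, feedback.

[1] parallel reduction of P2, P3
[2] sum the parallel branches P4, P5
[3] reduce the series chain (P2+P3), (P4+P5)
[4] collapse the loop (P1 forward, ((P2+P3)*(P4+P5)) return)
So the answer for step 3 is series.

Final answer: series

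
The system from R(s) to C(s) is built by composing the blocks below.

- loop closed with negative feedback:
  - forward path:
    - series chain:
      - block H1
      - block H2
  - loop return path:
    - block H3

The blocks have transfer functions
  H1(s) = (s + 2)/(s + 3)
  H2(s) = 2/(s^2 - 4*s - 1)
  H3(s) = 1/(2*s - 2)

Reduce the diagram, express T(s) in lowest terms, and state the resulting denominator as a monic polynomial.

[1] combine H1, H2 in series, giving (2*s + 4)/(s^3 - s^2 - 13*s - 3)
[2] close the feedback loop around (H1*H2), H3, giving (2*s^2 + 2*s - 4)/(s^4 - 2*s^3 - 12*s^2 + 11*s + 5)
T(s) is the step-2 result (common factors already cancelled). Leading coefficient of the denominator: 1, so no rescaling is needed.

Answer: s^4 - 2*s^3 - 12*s^2 + 11*s + 5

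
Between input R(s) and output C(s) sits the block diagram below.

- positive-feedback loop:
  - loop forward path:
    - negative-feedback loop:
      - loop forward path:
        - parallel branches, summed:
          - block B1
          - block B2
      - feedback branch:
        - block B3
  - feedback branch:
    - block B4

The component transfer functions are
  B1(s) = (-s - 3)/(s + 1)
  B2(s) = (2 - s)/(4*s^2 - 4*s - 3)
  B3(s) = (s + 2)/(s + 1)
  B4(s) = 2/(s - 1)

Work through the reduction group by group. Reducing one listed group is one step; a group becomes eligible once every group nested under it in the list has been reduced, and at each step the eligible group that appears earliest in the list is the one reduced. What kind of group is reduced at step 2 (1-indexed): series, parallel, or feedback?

Reducing step by step:

[1] reduce the parallel group B1, B2
[2] collapse the loop ((B1+B2) forward, B3 return)
[3] close the feedback loop around [(B1+B2)/(1+(B1+B2)*B3)], B4
At step 2 the group reduced is feedback.

Answer: feedback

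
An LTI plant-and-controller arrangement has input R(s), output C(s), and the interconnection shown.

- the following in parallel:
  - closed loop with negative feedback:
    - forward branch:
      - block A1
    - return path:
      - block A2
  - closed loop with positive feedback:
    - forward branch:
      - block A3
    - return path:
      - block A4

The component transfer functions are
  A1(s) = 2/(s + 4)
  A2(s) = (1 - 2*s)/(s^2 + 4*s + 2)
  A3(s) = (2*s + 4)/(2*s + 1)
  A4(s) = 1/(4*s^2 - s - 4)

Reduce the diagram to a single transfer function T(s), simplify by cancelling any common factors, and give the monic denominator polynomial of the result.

Step 1. apply the feedback formula to A1, A2, giving (2*s^2 + 8*s + 4)/(s^3 + 8*s^2 + 14*s + 10)
Step 2. apply the feedback formula to A3, A4, giving (8*s^3 + 14*s^2 - 12*s - 16)/(8*s^3 + 2*s^2 - 11*s - 8)
Step 3. reduce the parallel group [A1/(1+A1*A2)], [A3/(1-A3*A4)], giving (8*s^6 + 94*s^5 + 280*s^4 + 190*s^3 - 252*s^2 - 452*s - 192)/(8*s^6 + 66*s^5 + 117*s^4 + 12*s^3 - 198*s^2 - 222*s - 80)
That last expression is T(s), already simplified. Scaling its denominator by 1/8 (the reciprocal of the leading coefficient) yields the monic denominator.

Answer: s^6 + 33*s^5/4 + 117*s^4/8 + 3*s^3/2 - 99*s^2/4 - 111*s/4 - 10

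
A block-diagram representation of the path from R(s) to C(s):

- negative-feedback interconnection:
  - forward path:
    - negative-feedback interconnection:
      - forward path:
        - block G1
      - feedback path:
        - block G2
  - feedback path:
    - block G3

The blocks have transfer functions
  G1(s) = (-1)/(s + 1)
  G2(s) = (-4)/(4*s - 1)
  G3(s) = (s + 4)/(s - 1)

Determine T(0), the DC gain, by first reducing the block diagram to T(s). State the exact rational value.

Reducing step by step:

(1) apply the feedback formula to G1, G2 -> (1 - 4*s)/(4*s^2 + 3*s + 3)
(2) close the feedback loop around [G1/(1+G1*G2)], G3 -> (-4*s^2 + 5*s - 1)/(4*s^3 - 5*s^2 - 15*s + 1)
The step-2 result is T(s). Setting s = 0: T(0) = -1/1 = -1.

Answer: -1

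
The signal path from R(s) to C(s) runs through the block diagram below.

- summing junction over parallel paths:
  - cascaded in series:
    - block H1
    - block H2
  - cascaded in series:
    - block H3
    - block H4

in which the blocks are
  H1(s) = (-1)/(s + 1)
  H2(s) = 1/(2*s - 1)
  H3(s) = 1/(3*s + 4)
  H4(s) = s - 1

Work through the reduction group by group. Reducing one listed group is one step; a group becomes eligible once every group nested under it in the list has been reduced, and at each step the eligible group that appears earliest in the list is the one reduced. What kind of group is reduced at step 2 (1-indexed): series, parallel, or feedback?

Reducing step by step:

Step 1: reduce the series chain H1, H2
Step 2: combine H3, H4 in series
Step 3: combine (H1*H2), (H3*H4) in parallel
The group at step 2 is a series group.

Answer: series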